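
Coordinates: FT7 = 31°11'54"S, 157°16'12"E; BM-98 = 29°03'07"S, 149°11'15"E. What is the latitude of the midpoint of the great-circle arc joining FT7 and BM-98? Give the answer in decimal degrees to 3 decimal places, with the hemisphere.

30.187°S

FT7: φ = -31.19833°, λ = +157.27000°
BM-98: φ = -29.05194°, λ = +149.18750°
Bx = cos φ₂ cos Δλ = 0.865496,  By = cos φ₂ sin Δλ = -0.122909
φₘ = atan2(sin φ₁ + sin φ₂, √((cos φ₁ + Bx)² + By²)) = -30.18709°
λₘ = λ₁ + atan2(By, cos φ₁ + Bx) = 153.18475°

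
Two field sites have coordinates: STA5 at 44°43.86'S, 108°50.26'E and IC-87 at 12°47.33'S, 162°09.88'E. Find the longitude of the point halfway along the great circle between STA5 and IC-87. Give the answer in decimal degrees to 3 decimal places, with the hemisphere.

STA5: φ = -44.73100°, λ = +108.83767°
IC-87: φ = -12.78883°, λ = +162.16467°
Bx = cos φ₂ cos Δλ = 0.582431,  By = cos φ₂ sin Δλ = 0.782160
φₘ = atan2(sin φ₁ + sin φ₂, √((cos φ₁ + Bx)² + By²)) = -31.47718°
λₘ = λ₁ + atan2(By, cos φ₁ + Bx) = 140.01115°

140.011°E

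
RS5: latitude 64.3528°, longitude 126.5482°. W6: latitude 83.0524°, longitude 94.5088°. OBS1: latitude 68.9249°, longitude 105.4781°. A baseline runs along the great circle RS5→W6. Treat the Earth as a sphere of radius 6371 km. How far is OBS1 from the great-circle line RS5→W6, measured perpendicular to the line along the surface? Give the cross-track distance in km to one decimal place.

689.7 km

δ₁₃ = central angle RS5→OBS1 = 0.165040 rad  (haversine)
θ₁₃ = bearing RS5→OBS1 = 308.106°,  θ₁₂ = bearing RS5→W6 = 349.226°
dₓₜ = R·arcsin(sin δ₁₃ · sin(θ₁₃ − θ₁₂)) = 6371·arcsin(0.16429·sin(-41.120°)) = -689.697 km
|dₓₜ| = 689.697 km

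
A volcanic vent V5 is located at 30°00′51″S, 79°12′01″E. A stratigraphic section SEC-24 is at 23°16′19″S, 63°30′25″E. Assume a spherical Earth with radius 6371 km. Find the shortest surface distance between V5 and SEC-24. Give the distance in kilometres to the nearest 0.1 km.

V5: φ = -30.01417°, λ = +79.20028°
SEC-24: φ = -23.27194°, λ = +63.50694°
Δφ = 6.7422°,  Δλ = -15.6933°
a = sin²(Δφ/2) + cos φ₁ cos φ₂ sin²(Δλ/2) = 0.018284
c = 2·arcsin(√a) = 0.271266 rad = 15.5424°
d = R·c = 6371 × 0.271266 = 1728.2 km

1728.2 km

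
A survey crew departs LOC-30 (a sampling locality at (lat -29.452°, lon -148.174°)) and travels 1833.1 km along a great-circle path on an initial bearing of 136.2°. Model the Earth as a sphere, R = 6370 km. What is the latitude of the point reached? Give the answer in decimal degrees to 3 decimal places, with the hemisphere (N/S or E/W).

40.530°S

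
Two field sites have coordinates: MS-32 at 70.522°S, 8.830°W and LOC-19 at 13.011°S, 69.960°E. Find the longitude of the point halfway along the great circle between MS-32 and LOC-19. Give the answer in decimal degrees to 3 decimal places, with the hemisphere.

Bx = cos φ₂ cos Δλ = 0.189415,  By = cos φ₂ sin Δλ = 0.955738
φₘ = atan2(sin φ₁ + sin φ₂, √((cos φ₁ + Bx)² + By²)) = -46.99161°
λₘ = λ₁ + atan2(By, cos φ₁ + Bx) = 52.48807°

52.488°E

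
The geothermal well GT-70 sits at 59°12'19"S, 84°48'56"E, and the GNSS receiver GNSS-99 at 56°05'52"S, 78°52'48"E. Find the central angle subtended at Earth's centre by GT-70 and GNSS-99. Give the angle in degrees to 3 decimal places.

4.440°

GT-70: φ = -59.20528°, λ = +84.81556°
GNSS-99: φ = -56.09778°, λ = +78.88000°
Δφ = 3.1075°,  Δλ = -5.9356°
a = sin²(Δφ/2) + cos φ₁ cos φ₂ sin²(Δλ/2) = 0.001501
c = 2·arcsin(√a) = 0.077497 rad = 4.4402°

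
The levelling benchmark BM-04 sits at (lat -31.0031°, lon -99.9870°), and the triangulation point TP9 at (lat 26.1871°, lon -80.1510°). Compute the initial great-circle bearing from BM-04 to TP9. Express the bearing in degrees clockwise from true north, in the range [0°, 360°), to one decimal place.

Δλ = 19.8360°
y = sin Δλ · cos φ₂ = 0.304500
x = cos φ₁ sin φ₂ − sin φ₁ cos φ₂ cos Δλ = 0.813050
θ = atan2(y, x) = 20.5317° → 20.5317° (mod 360°)

20.5°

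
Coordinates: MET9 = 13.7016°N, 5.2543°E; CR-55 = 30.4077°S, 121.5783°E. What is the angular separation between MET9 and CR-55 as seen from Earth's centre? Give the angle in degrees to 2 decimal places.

119.44°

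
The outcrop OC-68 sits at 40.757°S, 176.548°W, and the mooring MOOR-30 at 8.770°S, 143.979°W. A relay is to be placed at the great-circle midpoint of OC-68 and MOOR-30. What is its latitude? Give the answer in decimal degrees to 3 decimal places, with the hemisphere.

25.651°S

Bx = cos φ₂ cos Δλ = 0.832891,  By = cos φ₂ sin Δλ = 0.532021
φₘ = atan2(sin φ₁ + sin φ₂, √((cos φ₁ + Bx)² + By²)) = -25.65097°
λₘ = λ₁ + atan2(By, cos φ₁ + Bx) = -158.05160°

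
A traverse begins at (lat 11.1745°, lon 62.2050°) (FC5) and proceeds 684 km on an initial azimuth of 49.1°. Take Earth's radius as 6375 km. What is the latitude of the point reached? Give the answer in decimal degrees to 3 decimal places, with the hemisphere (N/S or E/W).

15.157°N

δ = d/R = 684/6375 = 0.107294 rad
φ₂ = arcsin(sin φ₁ cos δ + cos φ₁ sin δ cos θ)
   = arcsin(0.19380·0.99425 + 0.98104·0.10709·0.65474) = 15.15726°
λ₂ = λ₁ + atan2(sin θ sin δ cos φ₁, cos δ − sin φ₁ sin φ₂) = 67.01550°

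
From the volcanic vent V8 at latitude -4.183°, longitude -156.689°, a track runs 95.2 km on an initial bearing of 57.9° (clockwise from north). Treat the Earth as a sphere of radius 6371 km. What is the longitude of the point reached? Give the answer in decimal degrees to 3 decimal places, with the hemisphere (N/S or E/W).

δ = d/R = 95.2/6371 = 0.014943 rad
φ₂ = arcsin(sin φ₁ cos δ + cos φ₁ sin δ cos θ)
   = arcsin(-0.07294·0.99989 + 0.99734·0.01494·0.53140) = -3.72772°
λ₂ = λ₁ + atan2(sin θ sin δ cos φ₁, cos δ − sin φ₁ sin φ₂) = -155.96220°

155.962°W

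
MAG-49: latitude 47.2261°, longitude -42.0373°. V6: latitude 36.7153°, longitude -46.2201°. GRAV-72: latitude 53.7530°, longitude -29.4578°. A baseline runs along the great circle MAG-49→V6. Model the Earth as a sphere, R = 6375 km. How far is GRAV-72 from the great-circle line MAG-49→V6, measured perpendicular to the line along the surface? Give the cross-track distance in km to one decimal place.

δ₁₃ = central angle MAG-49→GRAV-72 = 0.179799 rad  (haversine)
θ₁₃ = bearing MAG-49→GRAV-72 = 46.062°,  θ₁₂ = bearing MAG-49→V6 = 197.916°
dₓₜ = R·arcsin(sin δ₁₃ · sin(θ₁₃ − θ₁₂)) = 6375·arcsin(0.17883·sin(-151.854°)) = -538.425 km
|dₓₜ| = 538.425 km

538.4 km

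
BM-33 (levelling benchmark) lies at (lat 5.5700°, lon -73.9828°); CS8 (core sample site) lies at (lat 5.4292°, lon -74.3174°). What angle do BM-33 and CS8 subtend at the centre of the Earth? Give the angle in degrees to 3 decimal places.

Δφ = -0.1408°,  Δλ = -0.3346°
a = sin²(Δφ/2) + cos φ₁ cos φ₂ sin²(Δλ/2) = 0.000010
c = 2·arcsin(√a) = 0.006311 rad = 0.3616°

0.362°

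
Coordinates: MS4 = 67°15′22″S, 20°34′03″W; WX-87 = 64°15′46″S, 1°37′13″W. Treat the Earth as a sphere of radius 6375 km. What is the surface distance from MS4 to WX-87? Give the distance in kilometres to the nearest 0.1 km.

MS4: φ = -67.25611°, λ = -20.56750°
WX-87: φ = -64.26278°, λ = -1.62028°
Δφ = 2.9933°,  Δλ = 18.9472°
a = sin²(Δφ/2) + cos φ₁ cos φ₂ sin²(Δλ/2) = 0.005230
c = 2·arcsin(√a) = 0.144769 rad = 8.2946°
d = R·c = 6375 × 0.144769 = 922.9 km

922.9 km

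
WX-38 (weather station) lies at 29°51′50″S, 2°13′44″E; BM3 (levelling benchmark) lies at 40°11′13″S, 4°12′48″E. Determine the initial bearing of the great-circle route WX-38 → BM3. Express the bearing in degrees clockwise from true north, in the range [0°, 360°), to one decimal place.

171.6°

WX-38: φ = -29.86389°, λ = +2.22889°
BM3: φ = -40.18694°, λ = +4.21333°
Δλ = 1.9844°
y = sin Δλ · cos φ₂ = 0.026454
x = cos φ₁ sin φ₂ − sin φ₁ cos φ₂ cos Δλ = -0.179426
θ = atan2(y, x) = 171.6129° → 171.6129° (mod 360°)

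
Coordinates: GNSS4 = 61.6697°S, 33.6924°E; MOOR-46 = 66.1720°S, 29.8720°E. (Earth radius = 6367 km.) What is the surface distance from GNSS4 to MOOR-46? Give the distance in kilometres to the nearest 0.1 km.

Δφ = -4.5023°,  Δλ = -3.8204°
a = sin²(Δφ/2) + cos φ₁ cos φ₂ sin²(Δλ/2) = 0.001756
c = 2·arcsin(√a) = 0.083832 rad = 4.8032°
d = R·c = 6367 × 0.083832 = 533.8 km

533.8 km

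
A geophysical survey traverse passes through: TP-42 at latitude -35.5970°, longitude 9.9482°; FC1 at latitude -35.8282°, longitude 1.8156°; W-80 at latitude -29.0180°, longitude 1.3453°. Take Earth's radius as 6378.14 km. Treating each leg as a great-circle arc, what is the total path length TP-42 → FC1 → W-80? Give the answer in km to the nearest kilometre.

1495 km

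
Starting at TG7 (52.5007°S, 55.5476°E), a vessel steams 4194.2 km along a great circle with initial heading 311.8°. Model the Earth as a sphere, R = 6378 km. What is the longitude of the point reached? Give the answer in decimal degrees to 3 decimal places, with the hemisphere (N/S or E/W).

26.037°E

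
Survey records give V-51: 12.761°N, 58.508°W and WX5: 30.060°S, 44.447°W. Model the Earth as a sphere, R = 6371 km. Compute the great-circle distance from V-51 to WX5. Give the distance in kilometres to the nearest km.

4994 km

Δφ = -42.8210°,  Δλ = 14.0610°
a = sin²(Δφ/2) + cos φ₁ cos φ₂ sin²(Δλ/2) = 0.145906
c = 2·arcsin(√a) = 0.783867 rad = 44.9123°
d = R·c = 6371 × 0.783867 = 4994.0 km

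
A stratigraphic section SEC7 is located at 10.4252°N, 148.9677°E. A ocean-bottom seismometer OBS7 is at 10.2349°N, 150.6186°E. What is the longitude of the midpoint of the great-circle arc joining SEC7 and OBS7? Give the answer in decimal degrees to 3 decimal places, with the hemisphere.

149.793°E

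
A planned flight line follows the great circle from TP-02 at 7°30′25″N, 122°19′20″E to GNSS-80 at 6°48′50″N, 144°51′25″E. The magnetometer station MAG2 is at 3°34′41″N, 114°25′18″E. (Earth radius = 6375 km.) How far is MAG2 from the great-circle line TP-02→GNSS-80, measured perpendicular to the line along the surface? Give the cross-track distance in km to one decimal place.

TP-02: φ = +7.50694°, λ = +122.32222°
GNSS-80: φ = +6.81389°, λ = +144.85694°
MAG2: φ = +3.57806°, λ = +114.42167°
δ₁₃ = central angle TP-02→MAG2 = 0.153397 rad  (haversine)
θ₁₃ = bearing TP-02→MAG2 = 243.875°,  θ₁₂ = bearing TP-02→GNSS-80 = 90.330°
dₓₜ = R·arcsin(sin δ₁₃ · sin(θ₁₃ − θ₁₂)) = 6375·arcsin(0.15280·sin(153.545°)) = 434.278 km
|dₓₜ| = 434.278 km

434.3 km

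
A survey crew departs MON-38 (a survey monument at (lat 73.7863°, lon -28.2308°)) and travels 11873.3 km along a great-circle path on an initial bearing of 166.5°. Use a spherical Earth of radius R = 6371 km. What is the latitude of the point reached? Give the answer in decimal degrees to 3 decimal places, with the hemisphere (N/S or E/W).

δ = d/R = 11873.3/6371 = 1.863648 rad
φ₂ = arcsin(sin φ₁ cos δ + cos φ₁ sin δ cos θ)
   = arcsin(0.96023·-0.28868 + 0.27922·0.95742·-0.97237) = -32.48970°
λ₂ = λ₁ + atan2(sin θ sin δ cos φ₁, cos δ − sin φ₁ sin φ₂) = -12.86511°

32.490°S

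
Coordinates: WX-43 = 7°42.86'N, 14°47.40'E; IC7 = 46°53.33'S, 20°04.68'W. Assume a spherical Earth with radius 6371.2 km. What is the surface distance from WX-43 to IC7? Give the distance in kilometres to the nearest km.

WX-43: φ = +7.71433°, λ = +14.79000°
IC7: φ = -46.88883°, λ = -20.07800°
Δφ = -54.6032°,  Δλ = -34.8680°
a = sin²(Δφ/2) + cos φ₁ cos φ₂ sin²(Δλ/2) = 0.271173
c = 2·arcsin(√a) = 1.095442 rad = 62.7642°
d = R·c = 6371.2 × 1.095442 = 6979.3 km

6979 km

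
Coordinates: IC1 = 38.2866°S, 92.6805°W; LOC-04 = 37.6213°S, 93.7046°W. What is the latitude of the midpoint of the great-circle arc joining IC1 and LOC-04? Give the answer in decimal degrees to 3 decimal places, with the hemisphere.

Bx = cos φ₂ cos Δλ = 0.791936,  By = cos φ₂ sin Δλ = -0.014157
φₘ = atan2(sin φ₁ + sin φ₂, √((cos φ₁ + Bx)² + By²)) = -37.95506°
λₘ = λ₁ + atan2(By, cos φ₁ + Bx) = -93.19487°

37.955°S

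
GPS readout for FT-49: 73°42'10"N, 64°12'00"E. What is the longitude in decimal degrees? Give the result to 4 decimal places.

64° + 12′/60 + 0″/3600 = 64 + 0.20000 + 0.00000 = 64.2000°

64.2000°E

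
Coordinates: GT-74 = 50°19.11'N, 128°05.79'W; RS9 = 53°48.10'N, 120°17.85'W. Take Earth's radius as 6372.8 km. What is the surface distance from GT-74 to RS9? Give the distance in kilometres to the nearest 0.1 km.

GT-74: φ = +50.31850°, λ = -128.09650°
RS9: φ = +53.80167°, λ = -120.29750°
Δφ = 3.4832°,  Δλ = 7.7990°
a = sin²(Δφ/2) + cos φ₁ cos φ₂ sin²(Δλ/2) = 0.002668
c = 2·arcsin(√a) = 0.103345 rad = 5.9213°
d = R·c = 6372.8 × 0.103345 = 658.6 km

658.6 km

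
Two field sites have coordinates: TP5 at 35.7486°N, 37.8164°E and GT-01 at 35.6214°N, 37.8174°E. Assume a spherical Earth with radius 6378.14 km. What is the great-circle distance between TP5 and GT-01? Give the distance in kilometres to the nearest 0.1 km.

Δφ = -0.1272°,  Δλ = 0.0010°
a = sin²(Δφ/2) + cos φ₁ cos φ₂ sin²(Δλ/2) = 0.000001
c = 2·arcsin(√a) = 0.002220 rad = 0.1272°
d = R·c = 6378.14 × 0.002220 = 14.2 km

14.2 km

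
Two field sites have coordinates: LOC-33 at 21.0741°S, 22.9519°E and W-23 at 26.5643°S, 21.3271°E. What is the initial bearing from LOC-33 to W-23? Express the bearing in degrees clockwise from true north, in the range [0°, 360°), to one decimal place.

Δλ = -1.6248°
y = sin Δλ · cos φ₂ = -0.025361
x = cos φ₁ sin φ₂ − sin φ₁ cos φ₂ cos Δλ = -0.095805
θ = atan2(y, x) = -165.1730° → 194.8270° (mod 360°)

194.8°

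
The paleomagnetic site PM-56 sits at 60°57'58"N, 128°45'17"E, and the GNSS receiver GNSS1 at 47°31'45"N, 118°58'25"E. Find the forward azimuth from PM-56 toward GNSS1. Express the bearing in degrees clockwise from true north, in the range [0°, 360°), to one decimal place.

207.1°

PM-56: φ = +60.96611°, λ = +128.75472°
GNSS1: φ = +47.52917°, λ = +118.97361°
Δλ = -9.7811°
y = sin Δλ · cos φ₂ = -0.114709
x = cos φ₁ sin φ₂ − sin φ₁ cos φ₂ cos Δλ = -0.223794
θ = atan2(y, x) = -152.8619° → 207.1381° (mod 360°)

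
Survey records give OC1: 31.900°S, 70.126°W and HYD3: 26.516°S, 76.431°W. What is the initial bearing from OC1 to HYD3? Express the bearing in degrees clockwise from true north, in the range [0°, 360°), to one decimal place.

312.8°

Δλ = -6.3050°
y = sin Δλ · cos φ₂ = -0.098269
x = cos φ₁ sin φ₂ − sin φ₁ cos φ₂ cos Δλ = 0.090970
θ = atan2(y, x) = -47.2087° → 312.7913° (mod 360°)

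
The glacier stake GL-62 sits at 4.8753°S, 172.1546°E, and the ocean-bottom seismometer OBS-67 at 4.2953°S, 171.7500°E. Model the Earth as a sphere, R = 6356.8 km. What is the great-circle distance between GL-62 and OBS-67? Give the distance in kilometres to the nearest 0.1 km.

78.4 km

Δφ = 0.5800°,  Δλ = -0.4046°
a = sin²(Δφ/2) + cos φ₁ cos φ₂ sin²(Δλ/2) = 0.000038
c = 2·arcsin(√a) = 0.012330 rad = 0.7064°
d = R·c = 6356.8 × 0.012330 = 78.4 km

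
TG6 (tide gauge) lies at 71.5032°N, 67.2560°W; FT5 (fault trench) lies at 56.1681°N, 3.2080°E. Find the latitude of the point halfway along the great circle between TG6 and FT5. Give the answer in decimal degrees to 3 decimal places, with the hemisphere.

67.768°N

Bx = cos φ₂ cos Δλ = 0.186179,  By = cos φ₂ sin Δλ = 0.524706
φₘ = atan2(sin φ₁ + sin φ₂, √((cos φ₁ + Bx)² + By²)) = 67.76810°
λₘ = λ₁ + atan2(By, cos φ₁ + Bx) = -21.07054°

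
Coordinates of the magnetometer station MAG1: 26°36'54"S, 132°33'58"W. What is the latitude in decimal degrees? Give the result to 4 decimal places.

26° + 36′/60 + 54″/3600 = 26 + 0.60000 + 0.01500 = 26.6150°

26.6150°S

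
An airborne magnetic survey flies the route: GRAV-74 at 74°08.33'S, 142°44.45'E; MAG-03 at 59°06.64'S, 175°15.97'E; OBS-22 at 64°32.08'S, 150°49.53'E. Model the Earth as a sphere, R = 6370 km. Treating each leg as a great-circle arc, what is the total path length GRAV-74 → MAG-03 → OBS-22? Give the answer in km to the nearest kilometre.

3552 km

GRAV-74: φ = -74.13883°, λ = +142.74083°
MAG-03: φ = -59.11067°, λ = +175.26617°
OBS-22: φ = -64.53467°, λ = +150.82550°
GRAV-74→MAG-03: c = 0.336878 rad, d = 2145.91 km
MAG-03→OBS-22: c = 0.220710 rad, d = 1405.92 km
Total = 2145.91 + 1405.92 = 3551.83 km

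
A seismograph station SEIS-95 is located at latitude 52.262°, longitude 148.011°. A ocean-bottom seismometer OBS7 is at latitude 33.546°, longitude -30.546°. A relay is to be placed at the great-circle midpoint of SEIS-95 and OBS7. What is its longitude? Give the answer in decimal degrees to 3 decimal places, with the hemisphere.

26.567°W

Bx = cos φ₂ cos Δλ = -0.833178,  By = cos φ₂ sin Δλ = -0.020988
φₘ = atan2(sin φ₁ + sin φ₂, √((cos φ₁ + Bx)² + By²)) = 80.61171°
λₘ = λ₁ + atan2(By, cos φ₁ + Bx) = -26.56704°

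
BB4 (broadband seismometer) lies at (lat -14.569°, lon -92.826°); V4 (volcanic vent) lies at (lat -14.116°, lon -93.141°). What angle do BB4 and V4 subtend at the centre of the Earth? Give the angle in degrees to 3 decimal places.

0.546°

Δφ = 0.4530°,  Δλ = -0.3150°
a = sin²(Δφ/2) + cos φ₁ cos φ₂ sin²(Δλ/2) = 0.000023
c = 2·arcsin(√a) = 0.009533 rad = 0.5462°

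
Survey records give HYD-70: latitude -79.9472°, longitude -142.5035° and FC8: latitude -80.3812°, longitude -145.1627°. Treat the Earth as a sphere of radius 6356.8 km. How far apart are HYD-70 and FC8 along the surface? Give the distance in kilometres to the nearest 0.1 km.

Δφ = -0.4340°,  Δλ = -2.6592°
a = sin²(Δφ/2) + cos φ₁ cos φ₂ sin²(Δλ/2) = 0.000030
c = 2·arcsin(√a) = 0.010963 rad = 0.6281°
d = R·c = 6356.8 × 0.010963 = 69.7 km

69.7 km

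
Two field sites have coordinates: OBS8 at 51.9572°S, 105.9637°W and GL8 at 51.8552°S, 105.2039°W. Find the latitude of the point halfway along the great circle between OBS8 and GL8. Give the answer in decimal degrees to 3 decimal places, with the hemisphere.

51.907°S

Bx = cos φ₂ cos Δλ = 0.617597,  By = cos φ₂ sin Δλ = 0.008190
φₘ = atan2(sin φ₁ + sin φ₂, √((cos φ₁ + Bx)² + By²)) = -51.90681°
λₘ = λ₁ + atan2(By, cos φ₁ + Bx) = -105.58337°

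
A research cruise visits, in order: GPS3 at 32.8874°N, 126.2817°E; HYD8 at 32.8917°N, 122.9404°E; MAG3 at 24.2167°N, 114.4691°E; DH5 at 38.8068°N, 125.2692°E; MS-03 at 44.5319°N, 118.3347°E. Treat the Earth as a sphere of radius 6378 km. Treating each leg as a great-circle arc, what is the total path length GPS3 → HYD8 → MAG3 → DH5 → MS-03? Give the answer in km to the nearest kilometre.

4359 km

GPS3→HYD8: c = 0.048968 rad, d = 312.32 km
HYD8→MAG3: c = 0.199304 rad, d = 1271.16 km
MAG3→DH5: c = 0.300582 rad, d = 1917.11 km
DH5→MS-03: c = 0.134650 rad, d = 858.80 km
Total = 312.32 + 1271.16 + 1917.11 + 858.80 = 4359.39 km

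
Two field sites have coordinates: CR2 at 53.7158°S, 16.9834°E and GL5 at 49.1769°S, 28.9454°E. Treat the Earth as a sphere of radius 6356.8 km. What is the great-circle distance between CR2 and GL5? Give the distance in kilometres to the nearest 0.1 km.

Δφ = 4.5389°,  Δλ = 11.9620°
a = sin²(Δφ/2) + cos φ₁ cos φ₂ sin²(Δλ/2) = 0.005768
c = 2·arcsin(√a) = 0.152047 rad = 8.7117°
d = R·c = 6356.8 × 0.152047 = 966.5 km

966.5 km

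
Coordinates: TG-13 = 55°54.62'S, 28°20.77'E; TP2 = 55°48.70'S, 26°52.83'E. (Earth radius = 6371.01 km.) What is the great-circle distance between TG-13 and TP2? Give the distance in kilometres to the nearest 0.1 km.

TG-13: φ = -55.91033°, λ = +28.34617°
TP2: φ = -55.81167°, λ = +26.88050°
Δφ = 0.0987°,  Δλ = -1.4657°
a = sin²(Δφ/2) + cos φ₁ cos φ₂ sin²(Δλ/2) = 0.000052
c = 2·arcsin(√a) = 0.014459 rad = 0.8284°
d = R·c = 6371.01 × 0.014459 = 92.1 km

92.1 km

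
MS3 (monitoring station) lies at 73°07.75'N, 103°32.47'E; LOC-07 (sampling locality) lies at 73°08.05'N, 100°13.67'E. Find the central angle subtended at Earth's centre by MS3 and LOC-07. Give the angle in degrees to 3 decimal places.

0.961°

MS3: φ = +73.12917°, λ = +103.54117°
LOC-07: φ = +73.13417°, λ = +100.22783°
Δφ = 0.0050°,  Δλ = -3.3133°
a = sin²(Δφ/2) + cos φ₁ cos φ₂ sin²(Δλ/2) = 0.000070
c = 2·arcsin(√a) = 0.016778 rad = 0.9613°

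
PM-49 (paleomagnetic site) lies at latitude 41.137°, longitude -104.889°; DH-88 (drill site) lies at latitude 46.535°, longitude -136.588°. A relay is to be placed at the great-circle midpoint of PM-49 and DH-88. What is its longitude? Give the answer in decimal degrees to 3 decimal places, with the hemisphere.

120.002°W

Bx = cos φ₂ cos Δλ = 0.585289,  By = cos φ₂ sin Δλ = -0.361468
φₘ = atan2(sin φ₁ + sin φ₂, √((cos φ₁ + Bx)² + By²)) = 44.94368°
λₘ = λ₁ + atan2(By, cos φ₁ + Bx) = -120.00225°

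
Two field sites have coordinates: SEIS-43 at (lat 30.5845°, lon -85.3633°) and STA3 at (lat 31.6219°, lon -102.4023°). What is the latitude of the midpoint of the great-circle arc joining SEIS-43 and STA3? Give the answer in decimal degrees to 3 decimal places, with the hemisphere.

31.385°N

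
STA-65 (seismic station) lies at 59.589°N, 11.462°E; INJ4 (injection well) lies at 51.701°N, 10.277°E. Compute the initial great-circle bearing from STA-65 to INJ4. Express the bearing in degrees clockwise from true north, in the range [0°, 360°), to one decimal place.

185.3°

Δλ = -1.1850°
y = sin Δλ · cos φ₂ = -0.012817
x = cos φ₁ sin φ₂ − sin φ₁ cos φ₂ cos Δλ = -0.137123
θ = atan2(y, x) = -174.6600° → 185.3400° (mod 360°)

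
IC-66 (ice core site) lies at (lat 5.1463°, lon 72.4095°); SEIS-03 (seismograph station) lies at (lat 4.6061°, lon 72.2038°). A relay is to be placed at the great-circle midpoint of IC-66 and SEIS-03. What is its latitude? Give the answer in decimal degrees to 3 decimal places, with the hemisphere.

Bx = cos φ₂ cos Δλ = 0.996764,  By = cos φ₂ sin Δλ = -0.003579
φₘ = atan2(sin φ₁ + sin φ₂, √((cos φ₁ + Bx)² + By²)) = 4.87621°
λₘ = λ₁ + atan2(By, cos φ₁ + Bx) = 72.30661°

4.876°N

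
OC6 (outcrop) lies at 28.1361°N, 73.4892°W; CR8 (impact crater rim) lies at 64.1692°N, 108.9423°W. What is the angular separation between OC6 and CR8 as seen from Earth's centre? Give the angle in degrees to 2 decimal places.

Δφ = 36.0331°,  Δλ = -35.4531°
a = sin²(Δφ/2) + cos φ₁ cos φ₂ sin²(Δλ/2) = 0.131281
c = 2·arcsin(√a) = 0.741527 rad = 42.4864°

42.49°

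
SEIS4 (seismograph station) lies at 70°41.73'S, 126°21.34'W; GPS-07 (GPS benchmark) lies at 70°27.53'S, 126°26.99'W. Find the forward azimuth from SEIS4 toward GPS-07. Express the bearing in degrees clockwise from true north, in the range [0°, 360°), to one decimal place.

352.4°

SEIS4: φ = -70.69550°, λ = -126.35567°
GPS-07: φ = -70.45883°, λ = -126.44983°
Δλ = -0.0942°
y = sin Δλ · cos φ₂ = -0.000550
x = cos φ₁ sin φ₂ − sin φ₁ cos φ₂ cos Δλ = 0.004130
θ = atan2(y, x) = -7.5816° → 352.4184° (mod 360°)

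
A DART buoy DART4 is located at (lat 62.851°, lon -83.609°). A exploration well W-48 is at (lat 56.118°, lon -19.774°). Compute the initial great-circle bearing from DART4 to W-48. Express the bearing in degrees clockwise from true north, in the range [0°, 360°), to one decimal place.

72.3°

Δλ = 63.8350°
y = sin Δλ · cos φ₂ = 0.500358
x = cos φ₁ sin φ₂ − sin φ₁ cos φ₂ cos Δλ = 0.160077
θ = atan2(y, x) = 72.2592° → 72.2592° (mod 360°)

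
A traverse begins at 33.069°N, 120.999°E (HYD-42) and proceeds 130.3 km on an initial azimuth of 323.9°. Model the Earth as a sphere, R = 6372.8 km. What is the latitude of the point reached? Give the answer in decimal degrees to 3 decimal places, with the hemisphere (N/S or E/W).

34.013°N

δ = d/R = 130.3/6372.8 = 0.020446 rad
φ₂ = arcsin(sin φ₁ cos δ + cos φ₁ sin δ cos θ)
   = arcsin(0.54565·0.99979 + 0.83801·0.02044·0.80799) = 34.01279°
λ₂ = λ₁ + atan2(sin θ sin δ cos φ₁, cos δ − sin φ₁ sin φ₂) = 120.16633°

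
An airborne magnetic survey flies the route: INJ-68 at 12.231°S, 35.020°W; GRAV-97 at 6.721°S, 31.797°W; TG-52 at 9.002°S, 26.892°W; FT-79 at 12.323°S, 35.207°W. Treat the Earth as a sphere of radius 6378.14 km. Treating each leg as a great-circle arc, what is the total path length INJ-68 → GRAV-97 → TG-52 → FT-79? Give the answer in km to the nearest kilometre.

INJ-68→GRAV-97: c = 0.111014 rad, d = 708.06 km
GRAV-97→TG-52: c = 0.093678 rad, d = 597.49 km
TG-52→FT-79: c = 0.153922 rad, d = 981.74 km
Total = 708.06 + 597.49 + 981.74 = 2287.29 km

2287 km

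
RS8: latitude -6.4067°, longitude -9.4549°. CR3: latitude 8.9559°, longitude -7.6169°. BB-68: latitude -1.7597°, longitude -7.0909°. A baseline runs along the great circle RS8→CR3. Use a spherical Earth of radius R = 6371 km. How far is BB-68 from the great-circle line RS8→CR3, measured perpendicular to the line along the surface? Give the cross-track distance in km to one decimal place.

δ₁₃ = central angle RS8→BB-68 = 0.090944 rad  (haversine)
θ₁₃ = bearing RS8→BB-68 = 26.998°,  θ₁₂ = bearing RS8→CR3 = 6.821°
dₓₜ = R·arcsin(sin δ₁₃ · sin(θ₁₃ − θ₁₂)) = 6371·arcsin(0.09082·sin(20.177°)) = 199.608 km
|dₓₜ| = 199.608 km

199.6 km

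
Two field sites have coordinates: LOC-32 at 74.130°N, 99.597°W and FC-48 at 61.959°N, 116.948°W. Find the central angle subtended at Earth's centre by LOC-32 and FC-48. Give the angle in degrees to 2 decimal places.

Δφ = -12.1710°,  Δλ = -17.3510°
a = sin²(Δφ/2) + cos φ₁ cos φ₂ sin²(Δλ/2) = 0.014163
c = 2·arcsin(√a) = 0.238586 rad = 13.6700°

13.67°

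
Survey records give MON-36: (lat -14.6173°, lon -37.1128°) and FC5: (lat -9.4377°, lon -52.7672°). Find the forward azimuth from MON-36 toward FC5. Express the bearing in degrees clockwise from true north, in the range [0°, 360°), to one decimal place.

286.9°

Δλ = -15.6544°
y = sin Δλ · cos φ₂ = -0.266182
x = cos φ₁ sin φ₂ − sin φ₁ cos φ₂ cos Δλ = 0.081044
θ = atan2(y, x) = -73.0662° → 286.9338° (mod 360°)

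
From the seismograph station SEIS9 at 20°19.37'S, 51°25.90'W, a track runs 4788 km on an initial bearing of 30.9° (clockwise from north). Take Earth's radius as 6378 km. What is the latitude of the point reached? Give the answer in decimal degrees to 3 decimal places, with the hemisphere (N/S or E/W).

17.154°N

SEIS9: φ = -20.32283°, λ = -51.43167°
δ = d/R = 4788/6378 = 0.750706 rad
φ₂ = arcsin(sin φ₁ cos δ + cos φ₁ sin δ cos θ)
   = arcsin(-0.34731·0.73121 + 0.93775·0.68215·0.85806) = 17.15401°
λ₂ = λ₁ + atan2(sin θ sin δ cos φ₁, cos δ − sin φ₁ sin φ₂) = -29.92412°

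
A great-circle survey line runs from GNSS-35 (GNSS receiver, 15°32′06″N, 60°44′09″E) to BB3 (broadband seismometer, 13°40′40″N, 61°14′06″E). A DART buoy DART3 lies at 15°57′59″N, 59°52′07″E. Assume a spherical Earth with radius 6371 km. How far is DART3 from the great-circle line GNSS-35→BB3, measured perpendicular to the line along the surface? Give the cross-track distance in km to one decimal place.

77.5 km

GNSS-35: φ = +15.53500°, λ = +60.73583°
BB3: φ = +13.67778°, λ = +61.23500°
DART3: φ = +15.96639°, λ = +59.86861°
δ₁₃ = central angle GNSS-35→DART3 = 0.016398 rad  (haversine)
θ₁₃ = bearing GNSS-35→DART3 = 297.449°,  θ₁₂ = bearing GNSS-35→BB3 = 165.358°
dₓₜ = R·arcsin(sin δ₁₃ · sin(θ₁₃ − θ₁₂)) = 6371·arcsin(0.01640·sin(132.091°)) = 77.525 km
|dₓₜ| = 77.525 km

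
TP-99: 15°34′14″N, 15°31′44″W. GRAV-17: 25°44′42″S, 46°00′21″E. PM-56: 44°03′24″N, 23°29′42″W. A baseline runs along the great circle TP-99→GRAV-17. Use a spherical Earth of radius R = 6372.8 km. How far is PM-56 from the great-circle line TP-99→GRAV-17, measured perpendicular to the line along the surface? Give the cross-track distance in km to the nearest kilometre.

2220 km

TP-99: φ = +15.57056°, λ = -15.52889°
GRAV-17: φ = -25.74500°, λ = +46.00583°
PM-56: φ = +44.05667°, λ = -23.49500°
δ₁₃ = central angle TP-99→PM-56 = 0.511007 rad  (haversine)
θ₁₃ = bearing TP-99→PM-56 = 348.250°,  θ₁₂ = bearing TP-99→GRAV-17 = 123.978°
dₓₜ = R·arcsin(sin δ₁₃ · sin(θ₁₃ − θ₁₂)) = 6372.8·arcsin(0.48906·sin(224.271°)) = -2220.251 km
|dₓₜ| = 2220.251 km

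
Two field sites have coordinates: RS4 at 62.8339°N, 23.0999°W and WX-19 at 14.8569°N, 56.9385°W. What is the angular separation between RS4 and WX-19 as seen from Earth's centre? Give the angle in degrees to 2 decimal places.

Δφ = -47.9770°,  Δλ = -33.8386°
a = sin²(Δφ/2) + cos φ₁ cos φ₂ sin²(Δλ/2) = 0.202662
c = 2·arcsin(√a) = 0.933934 rad = 53.5105°

53.51°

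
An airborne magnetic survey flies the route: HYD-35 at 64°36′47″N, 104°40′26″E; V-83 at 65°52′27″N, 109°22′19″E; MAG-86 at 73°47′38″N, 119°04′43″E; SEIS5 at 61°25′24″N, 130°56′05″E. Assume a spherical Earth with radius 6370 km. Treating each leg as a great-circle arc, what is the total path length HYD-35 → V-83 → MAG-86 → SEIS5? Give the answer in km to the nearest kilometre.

HYD-35: φ = +64.61306°, λ = +104.67389°
V-83: φ = +65.87417°, λ = +109.37194°
MAG-86: φ = +73.79389°, λ = +119.07861°
SEIS5: φ = +61.42333°, λ = +130.93472°
HYD-35→V-83: c = 0.040770 rad, d = 259.71 km
V-83→MAG-86: c = 0.149612 rad, d = 953.03 km
MAG-86→SEIS5: c = 0.228821 rad, d = 1457.59 km
Total = 259.71 + 953.03 + 1457.59 = 2670.33 km

2670 km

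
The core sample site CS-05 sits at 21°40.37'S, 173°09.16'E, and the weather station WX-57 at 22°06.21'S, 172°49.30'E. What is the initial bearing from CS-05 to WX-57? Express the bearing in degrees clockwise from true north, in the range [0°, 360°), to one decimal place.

215.4°

CS-05: φ = -21.67283°, λ = +173.15267°
WX-57: φ = -22.10350°, λ = +172.82167°
Δλ = -0.3310°
y = sin Δλ · cos φ₂ = -0.005352
x = cos φ₁ sin φ₂ − sin φ₁ cos φ₂ cos Δλ = -0.007522
θ = atan2(y, x) = -144.5662° → 215.4338° (mod 360°)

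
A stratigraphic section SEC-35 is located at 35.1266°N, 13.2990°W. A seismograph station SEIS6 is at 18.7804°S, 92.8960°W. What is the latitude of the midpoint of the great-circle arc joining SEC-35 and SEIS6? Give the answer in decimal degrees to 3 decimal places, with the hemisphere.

10.569°N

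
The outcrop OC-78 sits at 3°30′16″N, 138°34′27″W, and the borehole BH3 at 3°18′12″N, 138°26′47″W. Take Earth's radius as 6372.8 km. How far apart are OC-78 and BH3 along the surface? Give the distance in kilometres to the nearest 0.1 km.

OC-78: φ = +3.50444°, λ = -138.57417°
BH3: φ = +3.30333°, λ = -138.44639°
Δφ = -0.2011°,  Δλ = 0.1278°
a = sin²(Δφ/2) + cos φ₁ cos φ₂ sin²(Δλ/2) = 0.000004
c = 2·arcsin(√a) = 0.004156 rad = 0.2381°
d = R·c = 6372.8 × 0.004156 = 26.5 km

26.5 km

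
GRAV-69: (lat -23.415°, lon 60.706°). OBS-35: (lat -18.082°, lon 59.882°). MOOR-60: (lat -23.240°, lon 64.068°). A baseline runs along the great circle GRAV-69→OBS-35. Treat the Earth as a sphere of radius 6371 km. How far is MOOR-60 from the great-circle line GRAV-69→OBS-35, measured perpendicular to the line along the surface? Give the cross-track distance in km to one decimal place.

δ₁₃ = central angle GRAV-69→MOOR-60 = 0.053967 rad  (haversine)
θ₁₃ = bearing GRAV-69→MOOR-60 = 87.422°,  θ₁₂ = bearing GRAV-69→OBS-35 = 351.629°
dₓₜ = R·arcsin(sin δ₁₃ · sin(θ₁₃ − θ₁₂)) = 6371·arcsin(0.05394·sin(-264.207°)) = 342.064 km
|dₓₜ| = 342.064 km

342.1 km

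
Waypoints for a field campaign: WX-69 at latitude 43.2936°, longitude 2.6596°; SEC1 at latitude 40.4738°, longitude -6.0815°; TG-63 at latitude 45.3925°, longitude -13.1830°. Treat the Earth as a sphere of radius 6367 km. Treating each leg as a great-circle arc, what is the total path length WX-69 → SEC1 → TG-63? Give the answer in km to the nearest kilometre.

WX-69→SEC1: c = 0.123705 rad, d = 787.63 km
SEC1→TG-63: c = 0.124826 rad, d = 794.77 km
Total = 787.63 + 794.77 = 1582.40 km

1582 km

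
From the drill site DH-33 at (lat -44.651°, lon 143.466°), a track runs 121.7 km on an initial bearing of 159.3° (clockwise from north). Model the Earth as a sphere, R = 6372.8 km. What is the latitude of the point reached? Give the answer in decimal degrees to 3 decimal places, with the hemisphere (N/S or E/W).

45.673°S

δ = d/R = 121.7/6372.8 = 0.019097 rad
φ₂ = arcsin(sin φ₁ cos δ + cos φ₁ sin δ cos θ)
   = arcsin(-0.70279·0.99982 + 0.71140·0.01910·-0.93544) = -45.67321°
λ₂ = λ₁ + atan2(sin θ sin δ cos φ₁, cos δ − sin φ₁ sin φ₂) = 144.01948°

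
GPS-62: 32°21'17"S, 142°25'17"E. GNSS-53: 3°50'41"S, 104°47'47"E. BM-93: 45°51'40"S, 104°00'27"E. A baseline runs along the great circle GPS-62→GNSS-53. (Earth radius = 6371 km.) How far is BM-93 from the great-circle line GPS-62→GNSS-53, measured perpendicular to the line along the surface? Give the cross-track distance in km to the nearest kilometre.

3279 km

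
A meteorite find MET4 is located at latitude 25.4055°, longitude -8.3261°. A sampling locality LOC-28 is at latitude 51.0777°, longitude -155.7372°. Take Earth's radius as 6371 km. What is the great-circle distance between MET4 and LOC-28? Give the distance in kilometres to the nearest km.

Δφ = 25.6722°,  Δλ = -147.4111°
a = sin²(Δφ/2) + cos φ₁ cos φ₂ sin²(Δλ/2) = 0.572190
c = 2·arcsin(√a) = 1.715683 rad = 98.3014°
d = R·c = 6371 × 1.715683 = 10930.6 km

10931 km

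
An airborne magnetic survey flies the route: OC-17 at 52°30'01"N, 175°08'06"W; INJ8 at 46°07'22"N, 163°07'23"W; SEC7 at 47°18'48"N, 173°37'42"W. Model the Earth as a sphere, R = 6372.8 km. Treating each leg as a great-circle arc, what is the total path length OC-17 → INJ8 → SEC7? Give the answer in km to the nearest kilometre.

1932 km

OC-17: φ = +52.50028°, λ = -175.13500°
INJ8: φ = +46.12278°, λ = -163.12306°
SEC7: φ = +47.31333°, λ = -173.62833°
OC-17→INJ8: c = 0.175880 rad, d = 1120.85 km
INJ8→SEC7: c = 0.127308 rad, d = 811.31 km
Total = 1120.85 + 811.31 = 1932.16 km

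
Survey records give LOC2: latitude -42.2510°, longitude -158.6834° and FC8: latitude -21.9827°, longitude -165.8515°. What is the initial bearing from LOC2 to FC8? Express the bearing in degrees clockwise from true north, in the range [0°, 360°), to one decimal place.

Δλ = -7.1681°
y = sin Δλ · cos φ₂ = -0.115709
x = cos φ₁ sin φ₂ − sin φ₁ cos φ₂ cos Δλ = 0.341544
θ = atan2(y, x) = -18.7155° → 341.2845° (mod 360°)

341.3°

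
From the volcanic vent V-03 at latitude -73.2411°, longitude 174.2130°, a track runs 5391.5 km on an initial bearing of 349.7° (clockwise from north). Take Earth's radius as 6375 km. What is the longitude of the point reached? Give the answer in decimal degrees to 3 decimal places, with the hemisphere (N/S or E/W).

δ = d/R = 5391.5/6375 = 0.845725 rad
φ₂ = arcsin(sin φ₁ cos δ + cos φ₁ sin δ cos θ)
   = arcsin(-0.95753·0.66319 + 0.28835·0.74845·0.98389) = -25.00427°
λ₂ = λ₁ + atan2(sin θ sin δ cos φ₁, cos δ − sin φ₁ sin φ₂) = 165.72139°

165.721°E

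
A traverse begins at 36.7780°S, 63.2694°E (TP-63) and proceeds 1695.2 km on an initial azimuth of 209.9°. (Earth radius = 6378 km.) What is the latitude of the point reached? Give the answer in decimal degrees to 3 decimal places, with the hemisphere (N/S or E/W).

δ = d/R = 1695.2/6378 = 0.265789 rad
φ₂ = arcsin(sin φ₁ cos δ + cos φ₁ sin δ cos θ)
   = arcsin(-0.59872·0.96489 + 0.80096·0.26267·-0.86690) = -49.47107°
λ₂ = λ₁ + atan2(sin θ sin δ cos φ₁, cos δ − sin φ₁ sin φ₂) = 51.64500°

49.471°S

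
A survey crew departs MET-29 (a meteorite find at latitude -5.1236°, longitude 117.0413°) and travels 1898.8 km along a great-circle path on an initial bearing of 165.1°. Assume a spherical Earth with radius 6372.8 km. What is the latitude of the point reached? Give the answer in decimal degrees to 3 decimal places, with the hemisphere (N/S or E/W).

δ = d/R = 1898.8/6372.8 = 0.297954 rad
φ₂ = arcsin(sin φ₁ cos δ + cos φ₁ sin δ cos θ)
   = arcsin(-0.08930·0.95594 + 0.99600·0.29356·-0.96638) = -21.58802°
λ₂ = λ₁ + atan2(sin θ sin δ cos φ₁, cos δ − sin φ₁ sin φ₂) = 121.69767°

21.588°S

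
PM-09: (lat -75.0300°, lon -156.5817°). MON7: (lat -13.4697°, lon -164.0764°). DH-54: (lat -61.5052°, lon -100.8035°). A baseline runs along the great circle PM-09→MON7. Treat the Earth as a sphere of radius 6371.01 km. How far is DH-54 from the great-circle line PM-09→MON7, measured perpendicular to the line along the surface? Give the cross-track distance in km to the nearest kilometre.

2587 km

δ₁₃ = central angle PM-09→DH-54 = 0.406929 rad  (haversine)
θ₁₃ = bearing PM-09→DH-54 = 85.336°,  θ₁₂ = bearing PM-09→MON7 = 351.717°
dₓₜ = R·arcsin(sin δ₁₃ · sin(θ₁₃ − θ₁₂)) = 6371.01·arcsin(0.39579·sin(-266.381°)) = 2587.074 km
|dₓₜ| = 2587.074 km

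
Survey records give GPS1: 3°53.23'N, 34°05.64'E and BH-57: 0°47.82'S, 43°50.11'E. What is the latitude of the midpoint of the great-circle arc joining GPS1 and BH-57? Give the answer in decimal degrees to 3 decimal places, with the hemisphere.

1.551°N

GPS1: φ = +3.88717°, λ = +34.09400°
BH-57: φ = -0.79700°, λ = +43.83517°
Bx = cos φ₂ cos Δλ = 0.985487,  By = cos φ₂ sin Δλ = 0.169181
φₘ = atan2(sin φ₁ + sin φ₂, √((cos φ₁ + Bx)² + By²)) = 1.55068°
λₘ = λ₁ + atan2(By, cos φ₁ + Bx) = 38.96997°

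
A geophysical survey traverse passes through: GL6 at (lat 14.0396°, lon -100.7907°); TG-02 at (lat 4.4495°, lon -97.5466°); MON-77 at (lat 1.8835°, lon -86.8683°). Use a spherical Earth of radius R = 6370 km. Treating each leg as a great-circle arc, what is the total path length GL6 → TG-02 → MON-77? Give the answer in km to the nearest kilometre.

2343 km

GL6→TG-02: c = 0.176439 rad, d = 1123.92 km
TG-02→MON-77: c = 0.191384 rad, d = 1219.12 km
Total = 1123.92 + 1219.12 = 2343.04 km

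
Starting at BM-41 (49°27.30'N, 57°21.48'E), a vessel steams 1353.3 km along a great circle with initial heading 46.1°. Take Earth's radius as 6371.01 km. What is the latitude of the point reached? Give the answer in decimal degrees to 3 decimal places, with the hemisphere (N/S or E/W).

56.913°N

BM-41: φ = +49.45500°, λ = +57.35800°
δ = d/R = 1353.3/6371.01 = 0.212415 rad
φ₂ = arcsin(sin φ₁ cos δ + cos φ₁ sin δ cos θ)
   = arcsin(0.75990·0.97752 + 0.65005·0.21082·0.69340) = 56.91303°
λ₂ = λ₁ + atan2(sin θ sin δ cos φ₁, cos δ − sin φ₁ sin φ₂) = 73.51464°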